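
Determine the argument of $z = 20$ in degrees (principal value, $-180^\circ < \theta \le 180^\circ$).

b = 0 and a > 0, so z lies on the positive real axis: θ = 0°


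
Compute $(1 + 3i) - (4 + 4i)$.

(1 - 4) + (3 - 4)i = -3 - i


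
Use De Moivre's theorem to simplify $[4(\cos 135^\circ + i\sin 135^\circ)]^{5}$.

By De Moivre: z^n = r^n(cos(nθ) + i sin(nθ))
= 4^5(cos(5*135°) + i sin(5*135°))
= 1024(cos 315° + i sin 315°)
= 512*sqrt(2) - 512*sqrt(2)i


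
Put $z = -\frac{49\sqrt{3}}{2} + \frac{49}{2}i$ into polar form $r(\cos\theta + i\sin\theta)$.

r = |z| = sqrt(a^2 + b^2) = sqrt((-49*sqrt(3)/2)^2 + (49/2)^2) = sqrt(7203/4 + 2401/4) = sqrt(2401) = 49
θ = arctan(b/a) = arctan(24.5/-42.4352) (quadrant-adjusted) = 150°
z = 49(cos 150° + i sin 150°)


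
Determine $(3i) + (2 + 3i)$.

(0 + 2) + (3 + 3)i = 2 + 6i


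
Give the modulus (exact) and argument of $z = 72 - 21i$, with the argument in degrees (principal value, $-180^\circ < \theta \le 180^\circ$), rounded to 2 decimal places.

|z| = sqrt(72^2 + (-21)^2) = 75
arg(z) = arctan(b/a) = arctan(-21/72) (quadrant-adjusted) = -16.26°


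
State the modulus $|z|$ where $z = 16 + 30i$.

|z| = sqrt(a^2 + b^2) = sqrt(16^2 + 30^2) = sqrt(1156) = 34


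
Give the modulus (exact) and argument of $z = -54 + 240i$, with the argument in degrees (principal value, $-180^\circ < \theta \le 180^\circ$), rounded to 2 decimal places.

|z| = sqrt((-54)^2 + 240^2) = 246
arg(z) = arctan(b/a) = arctan(240/-54) (quadrant-adjusted) = 102.68°


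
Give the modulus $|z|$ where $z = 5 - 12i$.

|z| = sqrt(a^2 + b^2) = sqrt(5^2 + (-12)^2) = sqrt(169) = 13


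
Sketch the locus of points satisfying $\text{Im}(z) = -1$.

Im(z) = y where z = x + yi; the equation y = -1 is satisfied by all points with that y-coordinate
Locus: Horizontal line y = -1


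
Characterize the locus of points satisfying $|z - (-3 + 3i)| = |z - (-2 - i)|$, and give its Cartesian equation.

|z - z1| = |z - z2| means z is equidistant from z1 and z2,
i.e. the perpendicular bisector of the segment from (-3, 3) to (-2, -1) (midpoint (-5/2, 1)).
With z = x + yi, square both sides:
(x - (-3))^2 + (y - 3)^2 = (x - (-2))^2 + (y - (-1))^2
The x^2 and y^2 terms cancel: 2x + (-8)y = 5 - 18 = -13
Simplify: 2x - 8y = -13
Locus: Perpendicular bisector of the segment from (-3, 3) to (-2, -1): the line 2x - 8y = -13


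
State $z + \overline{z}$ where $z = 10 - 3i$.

z + conjugate(z) = (a + bi) + (a - bi) = 2a
= 2 * 10 = 20


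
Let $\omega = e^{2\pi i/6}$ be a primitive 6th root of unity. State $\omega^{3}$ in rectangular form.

ω^3 = e^(2πi·3/6) = e^(i·1π)
= cos(1π) + i sin(1π)
= -1


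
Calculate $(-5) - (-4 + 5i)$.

(-5 - (-4)) + (0 - 5)i = -1 - 5i


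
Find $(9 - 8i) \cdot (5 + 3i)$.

(a1*a2 - b1*b2) + (a1*b2 + b1*a2)i
= (45 - (-24)) + (27 + (-40))i
= 69 - 13i


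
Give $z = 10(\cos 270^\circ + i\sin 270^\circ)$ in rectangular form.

a = r cos θ = 10 * 0 = 0
b = r sin θ = 10 * -1 = -10
z = -10i


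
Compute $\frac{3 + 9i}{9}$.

Divisor is real, so divide each part by 9:
= 1/3 + i


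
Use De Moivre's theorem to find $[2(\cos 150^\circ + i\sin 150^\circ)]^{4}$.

By De Moivre: z^n = r^n(cos(nθ) + i sin(nθ))
= 2^4(cos(4*150°) + i sin(4*150°))
= 16(cos 240° + i sin 240°)
= -8 - 8*sqrt(3)i


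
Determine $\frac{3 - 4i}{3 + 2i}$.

Multiply numerator and denominator by conjugate (3 - 2i):
= (3 - 4i)(3 - 2i) / (3^2 + 2^2)
= (1 - 18i) / 13
= 1/13 - (18/13)i


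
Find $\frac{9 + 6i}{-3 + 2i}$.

Multiply numerator and denominator by conjugate (-3 - 2i):
= (9 + 6i)(-3 - 2i) / ((-3)^2 + 2^2)
= (-15 - 36i) / 13
= -15/13 - (36/13)i


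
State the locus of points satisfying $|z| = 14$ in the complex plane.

|z| = 14 means sqrt(x^2 + y^2) = 14
This is a circle of radius 14 centered at the origin


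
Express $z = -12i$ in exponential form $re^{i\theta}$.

r = |z| = sqrt((0)^2 + (-12)^2) = sqrt(0 + 144) = sqrt(144) = 12
a = 0 and b < 0, so z lies on the negative imaginary axis: θ = -90° = -π/2
z = 12e^(-i*π/2)


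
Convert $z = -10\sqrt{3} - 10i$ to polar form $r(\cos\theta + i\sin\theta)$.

r = |z| = sqrt(a^2 + b^2) = sqrt((-10*sqrt(3))^2 + (-10)^2) = sqrt(300 + 100) = sqrt(400) = 20
θ = arctan(b/a) = arctan(-10/-17.3205) (quadrant-adjusted) = 210°
z = 20(cos 210° + i sin 210°)


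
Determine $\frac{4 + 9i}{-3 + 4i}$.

Multiply numerator and denominator by conjugate (-3 - 4i):
= (4 + 9i)(-3 - 4i) / ((-3)^2 + 4^2)
= (24 - 43i) / 25
= 24/25 - (43/25)i


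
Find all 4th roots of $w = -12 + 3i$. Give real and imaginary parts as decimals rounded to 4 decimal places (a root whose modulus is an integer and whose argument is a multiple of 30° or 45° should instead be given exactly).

|w| = sqrt(153) ≈ 12.369317, arg(w) ≈ 165.963757°
Root modulus = sqrt(153)^(1/4) ≈ 1.875368
Root arguments: θ_k = (arg(w) + 360°k)/4 for k = 0, 1, ..., 3
Compute each root as (root modulus)(cos θ_k + i sin θ_k) using full-precision intermediates, then round to 4 decimal places.
Roots: 1.4048 + 1.2424i, -1.2424 + 1.4048i, -1.4048 - 1.2424i, 1.2424 - 1.4048i


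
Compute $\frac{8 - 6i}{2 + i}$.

Multiply numerator and denominator by conjugate (2 - i):
= (8 - 6i)(2 - i) / (2^2 + 1^2)
= (10 - 20i) / 5
= 2 - 4i


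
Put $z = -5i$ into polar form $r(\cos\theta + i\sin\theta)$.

r = |z| = sqrt(a^2 + b^2) = sqrt((0)^2 + (-5)^2) = sqrt(0 + 25) = sqrt(25) = 5
a = 0 and b < 0, so z lies on the negative imaginary axis: θ = 270°
z = 5(cos 270° + i sin 270°)


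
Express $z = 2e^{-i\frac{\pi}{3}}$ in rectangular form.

a = r cos θ = 2 * 1/2 = 1
b = r sin θ = 2 * -sqrt(3)/2 = -sqrt(3)
z = 1 - sqrt(3)i


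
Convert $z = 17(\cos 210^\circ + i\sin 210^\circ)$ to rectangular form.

a = r cos θ = 17 * -sqrt(3)/2 = -17*sqrt(3)/2
b = r sin θ = 17 * -1/2 = -17/2
z = -17*sqrt(3)/2 - (17/2)i


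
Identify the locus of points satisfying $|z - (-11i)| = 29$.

|z - z0| = r describes a circle centered at z0 with radius r
Here z0 = -11i and r = 29
Locus: Circle centered at (0, -11) with radius 29


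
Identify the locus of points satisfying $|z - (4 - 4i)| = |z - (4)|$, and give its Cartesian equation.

|z - z1| = |z - z2| means z is equidistant from z1 and z2,
i.e. the perpendicular bisector of the segment from (4, -4) to (4, 0) (midpoint (4, -2)).
With z = x + yi, square both sides:
(x - 4)^2 + (y - (-4))^2 = (x - 4)^2 + (y - 0)^2
The x^2 and y^2 terms cancel: 0x + 8y = 16 - 32 = -16
Simplify: y = -2
Locus: Perpendicular bisector of the segment from (4, -4) to (4, 0): the line y = -2


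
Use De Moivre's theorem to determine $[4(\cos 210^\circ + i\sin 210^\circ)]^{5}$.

By De Moivre: z^n = r^n(cos(nθ) + i sin(nθ))
= 4^5(cos(5*210°) + i sin(5*210°))
= 1024(cos 330° + i sin 330°)
= 512*sqrt(3) - 512i


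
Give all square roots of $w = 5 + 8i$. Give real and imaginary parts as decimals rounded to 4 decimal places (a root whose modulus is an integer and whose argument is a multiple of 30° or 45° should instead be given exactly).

|w| = sqrt(89) ≈ 9.433981, arg(w) ≈ 57.994617°
Root modulus = sqrt(89)^(1/2) ≈ 3.071479
Root arguments: θ_k = (arg(w) + 360°k)/2 for k = 0, 1, ..., 1
Compute each root as (root modulus)(cos θ_k + i sin θ_k) using full-precision intermediates, then round to 4 decimal places.
Roots: 2.6864 + 1.4890i, -2.6864 - 1.4890i


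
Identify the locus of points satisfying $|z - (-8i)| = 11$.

|z - z0| = r describes a circle centered at z0 with radius r
Here z0 = -8i and r = 11
Locus: Circle centered at (0, -8) with radius 11


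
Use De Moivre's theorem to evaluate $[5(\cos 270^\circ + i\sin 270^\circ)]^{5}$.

By De Moivre: z^n = r^n(cos(nθ) + i sin(nθ))
= 5^5(cos(5*270°) + i sin(5*270°))
= 3125(cos 270° + i sin 270°)
= -3125i


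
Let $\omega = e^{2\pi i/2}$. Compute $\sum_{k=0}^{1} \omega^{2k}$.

Since 2 divides 2, ω^2 = (ω^2)^1 = 1^1 = 1, so every term is 1.
Sum = 2 · 1 = 2


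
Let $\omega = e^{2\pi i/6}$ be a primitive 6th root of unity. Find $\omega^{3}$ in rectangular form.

ω^3 = e^(2πi·3/6) = e^(i·1π)
= cos(1π) + i sin(1π)
= -1


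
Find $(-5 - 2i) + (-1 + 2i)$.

(-5 + (-1)) + (-2 + 2)i = -6


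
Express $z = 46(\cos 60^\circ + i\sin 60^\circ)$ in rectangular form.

a = r cos θ = 46 * 1/2 = 23
b = r sin θ = 46 * sqrt(3)/2 = 23*sqrt(3)
z = 23 + 23*sqrt(3)i


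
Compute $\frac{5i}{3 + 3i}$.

Multiply numerator and denominator by conjugate (3 - 3i):
= (5i)(3 - 3i) / (3^2 + 3^2)
= (15 + 15i) / 18
Divide through by 3: (5 + 5i) / 6
= 5/6 + (5/6)i


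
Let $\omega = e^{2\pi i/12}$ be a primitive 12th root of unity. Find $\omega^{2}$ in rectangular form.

ω^2 = e^(2πi·2/12) = e^(i·1π/3)
= cos(1π/3) + i sin(1π/3)
= 1/2 + (sqrt(3)/2)i


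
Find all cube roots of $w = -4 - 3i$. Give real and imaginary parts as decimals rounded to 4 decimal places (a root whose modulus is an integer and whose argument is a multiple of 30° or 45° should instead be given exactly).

|w| = 5, arg(w) ≈ 216.869898°
Root modulus = 5^(1/3) ≈ 1.709976
Root arguments: θ_k = (arg(w) + 360°k)/3 for k = 0, 1, ..., 2
Compute each root as (root modulus)(cos θ_k + i sin θ_k) using full-precision intermediates, then round to 4 decimal places.
Roots: 0.5202 + 1.6289i, -1.6708 - 0.3640i, 1.1506 - 1.2650i


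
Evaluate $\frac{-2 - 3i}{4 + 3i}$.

Multiply numerator and denominator by conjugate (4 - 3i):
= (-2 - 3i)(4 - 3i) / (4^2 + 3^2)
= (-17 - 6i) / 25
= -17/25 - (6/25)i


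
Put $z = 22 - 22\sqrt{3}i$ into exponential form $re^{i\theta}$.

r = |z| = sqrt((22)^2 + (-22*sqrt(3))^2) = sqrt(484 + 1452) = sqrt(1936) = 44
θ = arctan(b/a) = arctan(-38.1051/22) (quadrant-adjusted) = -60° = -π/3
z = 44e^(-i*π/3)


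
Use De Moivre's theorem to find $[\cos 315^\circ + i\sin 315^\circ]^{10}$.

By De Moivre: z^n = r^n(cos(nθ) + i sin(nθ))
= 1^10(cos(10*315°) + i sin(10*315°))
= 1(cos 270° + i sin 270°)
= -i


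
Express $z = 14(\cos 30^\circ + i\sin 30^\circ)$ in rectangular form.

a = r cos θ = 14 * sqrt(3)/2 = 7*sqrt(3)
b = r sin θ = 14 * 1/2 = 7
z = 7*sqrt(3) + 7i


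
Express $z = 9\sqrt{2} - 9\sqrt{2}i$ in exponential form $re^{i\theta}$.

r = |z| = sqrt((9*sqrt(2))^2 + (-9*sqrt(2))^2) = sqrt(162 + 162) = sqrt(324) = 18
θ = arctan(b/a) = arctan(-12.7279/12.7279) (quadrant-adjusted) = -45° = -π/4
z = 18e^(-i*π/4)


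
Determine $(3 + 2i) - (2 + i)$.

(3 - 2) + (2 - 1)i = 1 + i


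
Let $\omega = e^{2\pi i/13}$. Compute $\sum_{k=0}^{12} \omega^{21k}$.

Let ζ = ω^21 = e^(2πi·21/13). Since 13 ∤ 21, ζ ≠ 1.
Sum = Σ_{k=0}^{12} ζ^k = (ζ^13 - 1)/(ζ - 1) = (ω^{21·13} - 1)/(ζ - 1) = (1 - 1)/(ζ - 1) = 0


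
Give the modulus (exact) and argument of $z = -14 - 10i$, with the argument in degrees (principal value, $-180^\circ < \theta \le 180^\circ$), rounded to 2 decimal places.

|z| = sqrt((-14)^2 + (-10)^2) = sqrt(296)
arg(z) = arctan(b/a) = arctan(-10/-14) (quadrant-adjusted) = -144.46°


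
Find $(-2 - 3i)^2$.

(a + bi)^2 = a^2 - b^2 + 2abi
= (-2)^2 - (-3)^2 + 2*(-2)*(-3)i
= -5 + 12i


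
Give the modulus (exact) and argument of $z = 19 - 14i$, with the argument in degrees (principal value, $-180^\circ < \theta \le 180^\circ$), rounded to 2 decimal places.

|z| = sqrt(19^2 + (-14)^2) = sqrt(557)
arg(z) = arctan(b/a) = arctan(-14/19) (quadrant-adjusted) = -36.38°


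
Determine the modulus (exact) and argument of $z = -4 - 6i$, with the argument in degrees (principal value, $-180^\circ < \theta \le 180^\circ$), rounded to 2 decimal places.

|z| = sqrt((-4)^2 + (-6)^2) = sqrt(52)
arg(z) = arctan(b/a) = arctan(-6/-4) (quadrant-adjusted) = -123.69°


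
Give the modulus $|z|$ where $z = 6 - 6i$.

|z| = sqrt(a^2 + b^2) = sqrt(6^2 + (-6)^2) = sqrt(72) = sqrt(72)


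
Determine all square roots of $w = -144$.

|w| = 144, arg(w) = 180°
Root modulus = 144^(1/2) = 12
Root arguments: θ_k = (180° + 360°k)/2 for k = 0, 1, ..., 1
Roots: 12i, -12i


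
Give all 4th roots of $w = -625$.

|w| = 625, arg(w) = 180°
Root modulus = 625^(1/4) = 5
Root arguments: θ_k = (180° + 360°k)/4 for k = 0, 1, ..., 3
Roots: 5*sqrt(2)/2 + (5*sqrt(2)/2)i, -5*sqrt(2)/2 + (5*sqrt(2)/2)i, -5*sqrt(2)/2 - (5*sqrt(2)/2)i, 5*sqrt(2)/2 - (5*sqrt(2)/2)i


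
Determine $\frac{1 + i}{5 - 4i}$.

Multiply numerator and denominator by conjugate (5 + 4i):
= (1 + i)(5 + 4i) / (5^2 + (-4)^2)
= (1 + 9i) / 41
= 1/41 + (9/41)i


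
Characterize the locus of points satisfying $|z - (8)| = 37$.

|z - z0| = r describes a circle centered at z0 with radius r
Here z0 = 8 and r = 37
Locus: Circle centered at (8, 0) with radius 37


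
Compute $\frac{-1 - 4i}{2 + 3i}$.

Multiply numerator and denominator by conjugate (2 - 3i):
= (-1 - 4i)(2 - 3i) / (2^2 + 3^2)
= (-14 - 5i) / 13
= -14/13 - (5/13)i


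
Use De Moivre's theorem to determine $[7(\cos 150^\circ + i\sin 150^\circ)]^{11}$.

By De Moivre: z^n = r^n(cos(nθ) + i sin(nθ))
= 7^11(cos(11*150°) + i sin(11*150°))
= 1977326743(cos 210° + i sin 210°)
= -1977326743*sqrt(3)/2 - (1977326743/2)i


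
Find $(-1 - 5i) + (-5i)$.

(-1 + 0) + (-5 + (-5))i = -1 - 10i


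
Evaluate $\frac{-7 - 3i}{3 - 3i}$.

Multiply numerator and denominator by conjugate (3 + 3i):
= (-7 - 3i)(3 + 3i) / (3^2 + (-3)^2)
= (-12 - 30i) / 18
Divide through by 6: (-2 - 5i) / 3
= -2/3 - (5/3)i


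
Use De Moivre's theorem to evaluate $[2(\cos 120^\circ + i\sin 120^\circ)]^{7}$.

By De Moivre: z^n = r^n(cos(nθ) + i sin(nθ))
= 2^7(cos(7*120°) + i sin(7*120°))
= 128(cos 120° + i sin 120°)
= -64 + 64*sqrt(3)i


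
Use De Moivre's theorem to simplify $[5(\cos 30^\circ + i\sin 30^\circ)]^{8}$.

By De Moivre: z^n = r^n(cos(nθ) + i sin(nθ))
= 5^8(cos(8*30°) + i sin(8*30°))
= 390625(cos 240° + i sin 240°)
= -390625/2 - (390625*sqrt(3)/2)i


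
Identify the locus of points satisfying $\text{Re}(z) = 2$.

Re(z) = x where z = x + yi; the equation x = 2 is satisfied by all points with that x-coordinate
Locus: Vertical line x = 2


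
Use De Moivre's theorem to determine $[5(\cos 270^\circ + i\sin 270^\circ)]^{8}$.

By De Moivre: z^n = r^n(cos(nθ) + i sin(nθ))
= 5^8(cos(8*270°) + i sin(8*270°))
= 390625(cos 0° + i sin 0°)
= 390625


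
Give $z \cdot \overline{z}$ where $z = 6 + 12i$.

z * conjugate(z) = |z|^2 = a^2 + b^2
= 6^2 + 12^2 = 180


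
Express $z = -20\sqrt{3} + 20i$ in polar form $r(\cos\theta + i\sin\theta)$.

r = |z| = sqrt(a^2 + b^2) = sqrt((-20*sqrt(3))^2 + (20)^2) = sqrt(1200 + 400) = sqrt(1600) = 40
θ = arctan(b/a) = arctan(20/-34.641) (quadrant-adjusted) = 150°
z = 40(cos 150° + i sin 150°)


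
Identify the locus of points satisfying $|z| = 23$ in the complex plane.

|z| = 23 means sqrt(x^2 + y^2) = 23
This is a circle of radius 23 centered at the origin


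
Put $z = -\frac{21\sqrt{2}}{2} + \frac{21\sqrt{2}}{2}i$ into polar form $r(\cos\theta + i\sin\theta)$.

r = |z| = sqrt(a^2 + b^2) = sqrt((-21*sqrt(2)/2)^2 + (21*sqrt(2)/2)^2) = sqrt(441/2 + 441/2) = sqrt(441) = 21
θ = arctan(b/a) = arctan(14.8492/-14.8492) (quadrant-adjusted) = 135°
z = 21(cos 135° + i sin 135°)


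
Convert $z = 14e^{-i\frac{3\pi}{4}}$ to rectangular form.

a = r cos θ = 14 * -sqrt(2)/2 = -7*sqrt(2)
b = r sin θ = 14 * -sqrt(2)/2 = -7*sqrt(2)
z = -7*sqrt(2) - 7*sqrt(2)i


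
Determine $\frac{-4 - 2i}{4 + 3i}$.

Multiply numerator and denominator by conjugate (4 - 3i):
= (-4 - 2i)(4 - 3i) / (4^2 + 3^2)
= (-22 + 4i) / 25
= -22/25 + (4/25)i


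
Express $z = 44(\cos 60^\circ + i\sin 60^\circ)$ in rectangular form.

a = r cos θ = 44 * 1/2 = 22
b = r sin θ = 44 * sqrt(3)/2 = 22*sqrt(3)
z = 22 + 22*sqrt(3)i


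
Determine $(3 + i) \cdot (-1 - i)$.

(a1*a2 - b1*b2) + (a1*b2 + b1*a2)i
= (-3 - (-1)) + (-3 + (-1))i
= -2 - 4i


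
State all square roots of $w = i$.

|w| = 1, arg(w) = 90°
Root modulus = 1^(1/2) = 1
Root arguments: θ_k = (90° + 360°k)/2 for k = 0, 1, ..., 1
Roots: sqrt(2)/2 + (sqrt(2)/2)i, -sqrt(2)/2 - (sqrt(2)/2)i


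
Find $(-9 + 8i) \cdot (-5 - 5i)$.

(a1*a2 - b1*b2) + (a1*b2 + b1*a2)i
= (45 - (-40)) + (45 + (-40))i
= 85 + 5i


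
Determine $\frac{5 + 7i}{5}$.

Divisor is real, so divide each part by 5:
= 1 + (7/5)i


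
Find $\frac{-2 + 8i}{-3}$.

Divisor is real, so divide each part by -3:
= 2/3 - (8/3)i


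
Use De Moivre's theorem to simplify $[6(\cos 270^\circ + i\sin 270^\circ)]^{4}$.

By De Moivre: z^n = r^n(cos(nθ) + i sin(nθ))
= 6^4(cos(4*270°) + i sin(4*270°))
= 1296(cos 0° + i sin 0°)
= 1296


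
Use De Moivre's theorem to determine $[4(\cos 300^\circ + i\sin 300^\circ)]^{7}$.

By De Moivre: z^n = r^n(cos(nθ) + i sin(nθ))
= 4^7(cos(7*300°) + i sin(7*300°))
= 16384(cos 300° + i sin 300°)
= 8192 - 8192*sqrt(3)i


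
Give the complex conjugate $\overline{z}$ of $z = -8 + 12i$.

If z = a + bi, then conjugate(z) = a - bi
conjugate(-8 + 12i) = -8 - 12i


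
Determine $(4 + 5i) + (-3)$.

(4 + (-3)) + (5 + 0)i = 1 + 5i


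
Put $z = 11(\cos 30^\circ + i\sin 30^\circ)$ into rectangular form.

a = r cos θ = 11 * sqrt(3)/2 = 11*sqrt(3)/2
b = r sin θ = 11 * 1/2 = 11/2
z = 11*sqrt(3)/2 + (11/2)i


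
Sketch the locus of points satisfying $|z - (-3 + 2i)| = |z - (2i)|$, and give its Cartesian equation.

|z - z1| = |z - z2| means z is equidistant from z1 and z2,
i.e. the perpendicular bisector of the segment from (-3, 2) to (0, 2) (midpoint (-3/2, 2)).
With z = x + yi, square both sides:
(x - (-3))^2 + (y - 2)^2 = (x - 0)^2 + (y - 2)^2
The x^2 and y^2 terms cancel: 6x + 0y = 4 - 13 = -9
Simplify: x = -3/2
Locus: Perpendicular bisector of the segment from (-3, 2) to (0, 2): the line x = -3/2


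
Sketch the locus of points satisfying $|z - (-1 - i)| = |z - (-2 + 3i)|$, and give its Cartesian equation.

|z - z1| = |z - z2| means z is equidistant from z1 and z2,
i.e. the perpendicular bisector of the segment from (-1, -1) to (-2, 3) (midpoint (-3/2, 1)).
With z = x + yi, square both sides:
(x - (-1))^2 + (y - (-1))^2 = (x - (-2))^2 + (y - 3)^2
The x^2 and y^2 terms cancel: -2x + 8y = 13 - 2 = 11
Simplify: 2x - 8y = -11
Locus: Perpendicular bisector of the segment from (-1, -1) to (-2, 3): the line 2x - 8y = -11


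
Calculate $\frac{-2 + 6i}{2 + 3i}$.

Multiply numerator and denominator by conjugate (2 - 3i):
= (-2 + 6i)(2 - 3i) / (2^2 + 3^2)
= (14 + 18i) / 13
= 14/13 + (18/13)i


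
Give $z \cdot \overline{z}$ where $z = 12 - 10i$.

z * conjugate(z) = |z|^2 = a^2 + b^2
= 12^2 + (-10)^2 = 244


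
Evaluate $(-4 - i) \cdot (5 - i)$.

(a1*a2 - b1*b2) + (a1*b2 + b1*a2)i
= (-20 - 1) + (4 + (-5))i
= -21 - i


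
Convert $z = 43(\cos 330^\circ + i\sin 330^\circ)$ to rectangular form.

a = r cos θ = 43 * sqrt(3)/2 = 43*sqrt(3)/2
b = r sin θ = 43 * -1/2 = -43/2
z = 43*sqrt(3)/2 - (43/2)i


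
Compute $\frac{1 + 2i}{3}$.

Divisor is real, so divide each part by 3:
= 1/3 + (2/3)i


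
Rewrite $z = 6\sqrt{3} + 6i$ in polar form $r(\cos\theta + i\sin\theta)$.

r = |z| = sqrt(a^2 + b^2) = sqrt((6*sqrt(3))^2 + (6)^2) = sqrt(108 + 36) = sqrt(144) = 12
θ = arctan(b/a) = arctan(6/10.3923) (quadrant-adjusted) = 30°
z = 12(cos 30° + i sin 30°)


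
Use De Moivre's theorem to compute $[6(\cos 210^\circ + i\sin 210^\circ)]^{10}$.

By De Moivre: z^n = r^n(cos(nθ) + i sin(nθ))
= 6^10(cos(10*210°) + i sin(10*210°))
= 60466176(cos 300° + i sin 300°)
= 30233088 - 30233088*sqrt(3)i


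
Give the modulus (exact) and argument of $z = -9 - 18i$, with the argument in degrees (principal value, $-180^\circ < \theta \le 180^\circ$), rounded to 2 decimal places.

|z| = sqrt((-9)^2 + (-18)^2) = sqrt(405)
arg(z) = arctan(b/a) = arctan(-18/-9) (quadrant-adjusted) = -116.57°


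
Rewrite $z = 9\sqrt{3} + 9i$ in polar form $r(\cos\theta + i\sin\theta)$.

r = |z| = sqrt(a^2 + b^2) = sqrt((9*sqrt(3))^2 + (9)^2) = sqrt(243 + 81) = sqrt(324) = 18
θ = arctan(b/a) = arctan(9/15.5885) (quadrant-adjusted) = 30°
z = 18(cos 30° + i sin 30°)


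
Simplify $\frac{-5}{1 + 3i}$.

Multiply numerator and denominator by conjugate (1 - 3i):
= (-5)(1 - 3i) / (1^2 + 3^2)
= (-5 + 15i) / 10
Divide through by 5: (-1 + 3i) / 2
= -1/2 + (3/2)i


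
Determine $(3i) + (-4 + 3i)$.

(0 + (-4)) + (3 + 3)i = -4 + 6i


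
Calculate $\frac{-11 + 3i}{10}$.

Divisor is real, so divide each part by 10:
= -11/10 + (3/10)i


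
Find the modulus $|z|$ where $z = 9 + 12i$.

|z| = sqrt(a^2 + b^2) = sqrt(9^2 + 12^2) = sqrt(225) = 15


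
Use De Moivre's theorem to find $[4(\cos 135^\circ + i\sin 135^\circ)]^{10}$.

By De Moivre: z^n = r^n(cos(nθ) + i sin(nθ))
= 4^10(cos(10*135°) + i sin(10*135°))
= 1048576(cos 270° + i sin 270°)
= -1048576i


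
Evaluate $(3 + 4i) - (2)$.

(3 - 2) + (4 - 0)i = 1 + 4i


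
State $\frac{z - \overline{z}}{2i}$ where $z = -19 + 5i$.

z - conjugate(z) = 2bi
(z - conjugate(z))/(2i) = 2bi/(2i) = b = 5


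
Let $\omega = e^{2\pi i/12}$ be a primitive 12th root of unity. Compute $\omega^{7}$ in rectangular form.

ω^7 = e^(2πi·7/12) = e^(i·7π/6)
= cos(7π/6) + i sin(7π/6)
= -sqrt(3)/2 - (1/2)i


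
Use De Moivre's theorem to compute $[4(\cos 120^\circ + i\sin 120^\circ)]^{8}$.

By De Moivre: z^n = r^n(cos(nθ) + i sin(nθ))
= 4^8(cos(8*120°) + i sin(8*120°))
= 65536(cos 240° + i sin 240°)
= -32768 - 32768*sqrt(3)i


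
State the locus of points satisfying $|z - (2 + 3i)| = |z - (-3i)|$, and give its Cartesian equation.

|z - z1| = |z - z2| means z is equidistant from z1 and z2,
i.e. the perpendicular bisector of the segment from (2, 3) to (0, -3) (midpoint (1, 0)).
With z = x + yi, square both sides:
(x - 2)^2 + (y - 3)^2 = (x - 0)^2 + (y - (-3))^2
The x^2 and y^2 terms cancel: -4x + (-12)y = 9 - 13 = -4
Simplify: x + 3y = 1
Locus: Perpendicular bisector of the segment from (2, 3) to (0, -3): the line x + 3y = 1


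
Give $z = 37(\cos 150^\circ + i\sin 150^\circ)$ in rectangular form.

a = r cos θ = 37 * -sqrt(3)/2 = -37*sqrt(3)/2
b = r sin θ = 37 * 1/2 = 37/2
z = -37*sqrt(3)/2 + (37/2)i


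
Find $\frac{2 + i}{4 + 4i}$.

Multiply numerator and denominator by conjugate (4 - 4i):
= (2 + i)(4 - 4i) / (4^2 + 4^2)
= (12 - 4i) / 32
Divide through by 4: (3 - i) / 8
= 3/8 - (1/8)i


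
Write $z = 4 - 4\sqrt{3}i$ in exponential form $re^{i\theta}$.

r = |z| = sqrt((4)^2 + (-4*sqrt(3))^2) = sqrt(16 + 48) = sqrt(64) = 8
θ = arctan(b/a) = arctan(-6.9282/4) (quadrant-adjusted) = -60° = -π/3
z = 8e^(-i*π/3)


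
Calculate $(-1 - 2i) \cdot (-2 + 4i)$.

(a1*a2 - b1*b2) + (a1*b2 + b1*a2)i
= (2 - (-8)) + (-4 + 4)i
= 10


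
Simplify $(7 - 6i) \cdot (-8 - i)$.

(a1*a2 - b1*b2) + (a1*b2 + b1*a2)i
= (-56 - 6) + (-7 + 48)i
= -62 + 41i


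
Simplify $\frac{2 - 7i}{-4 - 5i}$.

Multiply numerator and denominator by conjugate (-4 + 5i):
= (2 - 7i)(-4 + 5i) / ((-4)^2 + (-5)^2)
= (27 + 38i) / 41
= 27/41 + (38/41)i


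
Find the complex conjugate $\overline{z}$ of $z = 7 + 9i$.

If z = a + bi, then conjugate(z) = a - bi
conjugate(7 + 9i) = 7 - 9i


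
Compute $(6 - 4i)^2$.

(a + bi)^2 = a^2 - b^2 + 2abi
= 6^2 - (-4)^2 + 2*6*(-4)i
= 20 - 48i


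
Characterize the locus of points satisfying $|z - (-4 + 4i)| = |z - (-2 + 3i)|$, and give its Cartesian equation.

|z - z1| = |z - z2| means z is equidistant from z1 and z2,
i.e. the perpendicular bisector of the segment from (-4, 4) to (-2, 3) (midpoint (-3, 7/2)).
With z = x + yi, square both sides:
(x - (-4))^2 + (y - 4)^2 = (x - (-2))^2 + (y - 3)^2
The x^2 and y^2 terms cancel: 4x + (-2)y = 13 - 32 = -19
Simplify: 4x - 2y = -19
Locus: Perpendicular bisector of the segment from (-4, 4) to (-2, 3): the line 4x - 2y = -19


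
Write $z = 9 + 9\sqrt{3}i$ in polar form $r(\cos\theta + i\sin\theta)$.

r = |z| = sqrt(a^2 + b^2) = sqrt((9)^2 + (9*sqrt(3))^2) = sqrt(81 + 243) = sqrt(324) = 18
θ = arctan(b/a) = arctan(15.5885/9) (quadrant-adjusted) = 60°
z = 18(cos 60° + i sin 60°)


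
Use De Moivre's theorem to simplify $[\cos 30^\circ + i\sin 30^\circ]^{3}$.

By De Moivre: z^n = r^n(cos(nθ) + i sin(nθ))
= 1^3(cos(3*30°) + i sin(3*30°))
= 1(cos 90° + i sin 90°)
= i


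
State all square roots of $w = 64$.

|w| = 64, arg(w) = 0°
Root modulus = 64^(1/2) = 8
Root arguments: θ_k = (0° + 360°k)/2 for k = 0, 1, ..., 1
Roots: 8, -8


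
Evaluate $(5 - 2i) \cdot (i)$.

(a1*a2 - b1*b2) + (a1*b2 + b1*a2)i
= (0 - (-2)) + (5 + 0)i
= 2 + 5i


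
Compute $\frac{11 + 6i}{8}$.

Divisor is real, so divide each part by 8:
= 11/8 + (3/4)i


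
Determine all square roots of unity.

ω_k = e^(2πik/2) = cos(2πk/2) + i sin(2πk/2) for k = 0, 1, ..., 1
Roots: 1, -1


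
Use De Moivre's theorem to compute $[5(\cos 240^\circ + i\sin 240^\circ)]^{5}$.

By De Moivre: z^n = r^n(cos(nθ) + i sin(nθ))
= 5^5(cos(5*240°) + i sin(5*240°))
= 3125(cos 120° + i sin 120°)
= -3125/2 + (3125*sqrt(3)/2)i


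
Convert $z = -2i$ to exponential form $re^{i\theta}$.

r = |z| = sqrt((0)^2 + (-2)^2) = sqrt(0 + 4) = sqrt(4) = 2
a = 0 and b < 0, so z lies on the negative imaginary axis: θ = -90° = -π/2
z = 2e^(-i*π/2)


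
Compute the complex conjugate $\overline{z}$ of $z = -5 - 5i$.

If z = a + bi, then conjugate(z) = a - bi
conjugate(-5 - 5i) = -5 + 5i


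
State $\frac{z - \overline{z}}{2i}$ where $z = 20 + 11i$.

z - conjugate(z) = 2bi
(z - conjugate(z))/(2i) = 2bi/(2i) = b = 11


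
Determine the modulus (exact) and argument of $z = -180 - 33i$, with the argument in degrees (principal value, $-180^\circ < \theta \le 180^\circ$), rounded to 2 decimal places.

|z| = sqrt((-180)^2 + (-33)^2) = 183
arg(z) = arctan(b/a) = arctan(-33/-180) (quadrant-adjusted) = -169.61°


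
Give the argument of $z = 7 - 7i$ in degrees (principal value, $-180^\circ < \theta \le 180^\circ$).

θ = arctan(b/a) = arctan(-7/7) (quadrant-adjusted) = -45°


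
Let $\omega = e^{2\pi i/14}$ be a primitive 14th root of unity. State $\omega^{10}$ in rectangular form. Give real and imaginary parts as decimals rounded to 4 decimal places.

ω^10 = e^(2πi·10/14) = e^(i·10π/7)
= cos(10π/7) + i sin(10π/7)
= -0.2225 - 0.9749i


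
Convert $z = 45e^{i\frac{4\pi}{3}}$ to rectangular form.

a = r cos θ = 45 * -1/2 = -45/2
b = r sin θ = 45 * -sqrt(3)/2 = -45*sqrt(3)/2
z = -45/2 - (45*sqrt(3)/2)i


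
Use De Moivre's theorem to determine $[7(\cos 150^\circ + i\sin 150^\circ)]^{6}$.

By De Moivre: z^n = r^n(cos(nθ) + i sin(nθ))
= 7^6(cos(6*150°) + i sin(6*150°))
= 117649(cos 180° + i sin 180°)
= -117649


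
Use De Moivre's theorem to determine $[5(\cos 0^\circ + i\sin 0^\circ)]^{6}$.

By De Moivre: z^n = r^n(cos(nθ) + i sin(nθ))
= 5^6(cos(6*0°) + i sin(6*0°))
= 15625(cos 0° + i sin 0°)
= 15625


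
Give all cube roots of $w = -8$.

|w| = 8, arg(w) = 180°
Root modulus = 8^(1/3) = 2
Root arguments: θ_k = (180° + 360°k)/3 for k = 0, 1, ..., 2
Roots: 1 + sqrt(3)i, -2, 1 - sqrt(3)i


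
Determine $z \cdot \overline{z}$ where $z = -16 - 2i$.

z * conjugate(z) = |z|^2 = a^2 + b^2
= (-16)^2 + (-2)^2 = 260


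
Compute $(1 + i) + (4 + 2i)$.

(1 + 4) + (1 + 2)i = 5 + 3i


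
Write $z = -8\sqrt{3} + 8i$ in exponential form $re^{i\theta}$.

r = |z| = sqrt((-8*sqrt(3))^2 + (8)^2) = sqrt(192 + 64) = sqrt(256) = 16
θ = arctan(b/a) = arctan(8/-13.8564) (quadrant-adjusted) = 150° = 5π/6
z = 16e^(i*5π/6)


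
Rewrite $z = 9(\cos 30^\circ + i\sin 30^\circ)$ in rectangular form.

a = r cos θ = 9 * sqrt(3)/2 = 9*sqrt(3)/2
b = r sin θ = 9 * 1/2 = 9/2
z = 9*sqrt(3)/2 + (9/2)i


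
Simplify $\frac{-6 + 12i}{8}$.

Divisor is real, so divide each part by 8:
= -3/4 + (3/2)i


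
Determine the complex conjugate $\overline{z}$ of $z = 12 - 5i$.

If z = a + bi, then conjugate(z) = a - bi
conjugate(12 - 5i) = 12 + 5i


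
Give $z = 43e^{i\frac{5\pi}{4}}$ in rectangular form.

a = r cos θ = 43 * -sqrt(2)/2 = -43*sqrt(2)/2
b = r sin θ = 43 * -sqrt(2)/2 = -43*sqrt(2)/2
z = -43*sqrt(2)/2 - (43*sqrt(2)/2)i


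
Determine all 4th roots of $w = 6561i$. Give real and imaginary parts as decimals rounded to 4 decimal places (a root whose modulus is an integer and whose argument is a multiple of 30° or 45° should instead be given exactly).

|w| = 6561, arg(w) = 90°
Root modulus = 6561^(1/4) = 9
Root arguments: θ_k = (90° + 360°k)/4 for k = 0, 1, ..., 3
Compute each root as (root modulus)(cos θ_k + i sin θ_k) using full-precision intermediates, then round to 4 decimal places.
Roots: 8.3149 + 3.4442i, -3.4442 + 8.3149i, -8.3149 - 3.4442i, 3.4442 - 8.3149i


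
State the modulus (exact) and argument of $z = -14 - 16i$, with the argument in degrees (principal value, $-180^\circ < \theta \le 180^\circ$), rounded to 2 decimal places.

|z| = sqrt((-14)^2 + (-16)^2) = sqrt(452)
arg(z) = arctan(b/a) = arctan(-16/-14) (quadrant-adjusted) = -131.19°


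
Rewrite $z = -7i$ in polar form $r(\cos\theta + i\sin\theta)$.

r = |z| = sqrt(a^2 + b^2) = sqrt((0)^2 + (-7)^2) = sqrt(0 + 49) = sqrt(49) = 7
a = 0 and b < 0, so z lies on the negative imaginary axis: θ = 270°
z = 7(cos 270° + i sin 270°)


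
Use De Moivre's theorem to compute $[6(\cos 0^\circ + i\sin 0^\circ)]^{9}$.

By De Moivre: z^n = r^n(cos(nθ) + i sin(nθ))
= 6^9(cos(9*0°) + i sin(9*0°))
= 10077696(cos 0° + i sin 0°)
= 10077696


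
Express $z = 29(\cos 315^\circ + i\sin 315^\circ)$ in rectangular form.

a = r cos θ = 29 * sqrt(2)/2 = 29*sqrt(2)/2
b = r sin θ = 29 * -sqrt(2)/2 = -29*sqrt(2)/2
z = 29*sqrt(2)/2 - (29*sqrt(2)/2)i


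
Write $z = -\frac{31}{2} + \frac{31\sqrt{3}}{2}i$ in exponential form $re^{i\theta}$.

r = |z| = sqrt((-31/2)^2 + (31*sqrt(3)/2)^2) = sqrt(961/4 + 2883/4) = sqrt(961) = 31
θ = arctan(b/a) = arctan(26.8468/-15.5) (quadrant-adjusted) = 120° = 2π/3
z = 31e^(i*2π/3)


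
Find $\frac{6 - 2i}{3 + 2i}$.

Multiply numerator and denominator by conjugate (3 - 2i):
= (6 - 2i)(3 - 2i) / (3^2 + 2^2)
= (14 - 18i) / 13
= 14/13 - (18/13)i


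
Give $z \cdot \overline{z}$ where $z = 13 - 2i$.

z * conjugate(z) = |z|^2 = a^2 + b^2
= 13^2 + (-2)^2 = 173


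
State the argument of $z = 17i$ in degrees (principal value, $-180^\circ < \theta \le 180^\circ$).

a = 0 and b > 0, so z lies on the positive imaginary axis: θ = 90°


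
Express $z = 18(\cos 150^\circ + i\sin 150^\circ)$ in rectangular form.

a = r cos θ = 18 * -sqrt(3)/2 = -9*sqrt(3)
b = r sin θ = 18 * 1/2 = 9
z = -9*sqrt(3) + 9i


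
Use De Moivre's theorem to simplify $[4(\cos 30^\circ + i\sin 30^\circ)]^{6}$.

By De Moivre: z^n = r^n(cos(nθ) + i sin(nθ))
= 4^6(cos(6*30°) + i sin(6*30°))
= 4096(cos 180° + i sin 180°)
= -4096


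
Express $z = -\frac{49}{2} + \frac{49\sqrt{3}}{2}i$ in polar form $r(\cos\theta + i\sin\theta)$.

r = |z| = sqrt(a^2 + b^2) = sqrt((-49/2)^2 + (49*sqrt(3)/2)^2) = sqrt(2401/4 + 7203/4) = sqrt(2401) = 49
θ = arctan(b/a) = arctan(42.4352/-24.5) (quadrant-adjusted) = 120°
z = 49(cos 120° + i sin 120°)


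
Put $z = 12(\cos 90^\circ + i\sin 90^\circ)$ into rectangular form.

a = r cos θ = 12 * 0 = 0
b = r sin θ = 12 * 1 = 12
z = 12i


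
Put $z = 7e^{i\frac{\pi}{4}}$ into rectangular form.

a = r cos θ = 7 * sqrt(2)/2 = 7*sqrt(2)/2
b = r sin θ = 7 * sqrt(2)/2 = 7*sqrt(2)/2
z = 7*sqrt(2)/2 + (7*sqrt(2)/2)i


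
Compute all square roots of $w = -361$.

|w| = 361, arg(w) = 180°
Root modulus = 361^(1/2) = 19
Root arguments: θ_k = (180° + 360°k)/2 for k = 0, 1, ..., 1
Roots: 19i, -19i


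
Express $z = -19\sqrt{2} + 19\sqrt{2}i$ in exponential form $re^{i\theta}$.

r = |z| = sqrt((-19*sqrt(2))^2 + (19*sqrt(2))^2) = sqrt(722 + 722) = sqrt(1444) = 38
θ = arctan(b/a) = arctan(26.8701/-26.8701) (quadrant-adjusted) = 135° = 3π/4
z = 38e^(i*3π/4)


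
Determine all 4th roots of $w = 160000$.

|w| = 160000, arg(w) = 0°
Root modulus = 160000^(1/4) = 20
Root arguments: θ_k = (0° + 360°k)/4 for k = 0, 1, ..., 3
Roots: 20, 20i, -20, -20i


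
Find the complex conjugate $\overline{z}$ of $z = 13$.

If z = a + bi, then conjugate(z) = a - bi
conjugate(13) = 13


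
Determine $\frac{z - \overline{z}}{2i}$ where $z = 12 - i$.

z - conjugate(z) = 2bi
(z - conjugate(z))/(2i) = 2bi/(2i) = b = -1


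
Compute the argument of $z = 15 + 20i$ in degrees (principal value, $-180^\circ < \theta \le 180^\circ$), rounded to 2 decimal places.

θ = arctan(b/a) = arctan(20/15) (quadrant-adjusted) = 53.13°


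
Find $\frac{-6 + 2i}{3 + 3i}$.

Multiply numerator and denominator by conjugate (3 - 3i):
= (-6 + 2i)(3 - 3i) / (3^2 + 3^2)
= (-12 + 24i) / 18
Divide through by 6: (-2 + 4i) / 3
= -2/3 + (4/3)i


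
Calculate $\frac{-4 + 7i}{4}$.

Divisor is real, so divide each part by 4:
= -1 + (7/4)i


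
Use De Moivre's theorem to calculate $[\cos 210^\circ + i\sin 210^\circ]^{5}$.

By De Moivre: z^n = r^n(cos(nθ) + i sin(nθ))
= 1^5(cos(5*210°) + i sin(5*210°))
= 1(cos 330° + i sin 330°)
= sqrt(3)/2 - (1/2)i


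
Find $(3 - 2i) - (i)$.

(3 - 0) + (-2 - 1)i = 3 - 3i


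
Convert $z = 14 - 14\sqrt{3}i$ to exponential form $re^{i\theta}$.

r = |z| = sqrt((14)^2 + (-14*sqrt(3))^2) = sqrt(196 + 588) = sqrt(784) = 28
θ = arctan(b/a) = arctan(-24.2487/14) (quadrant-adjusted) = -60° = -π/3
z = 28e^(-i*π/3)


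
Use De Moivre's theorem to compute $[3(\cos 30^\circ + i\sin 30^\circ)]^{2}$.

By De Moivre: z^n = r^n(cos(nθ) + i sin(nθ))
= 3^2(cos(2*30°) + i sin(2*30°))
= 9(cos 60° + i sin 60°)
= 9/2 + (9*sqrt(3)/2)i


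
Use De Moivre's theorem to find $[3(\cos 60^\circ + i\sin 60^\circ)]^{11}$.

By De Moivre: z^n = r^n(cos(nθ) + i sin(nθ))
= 3^11(cos(11*60°) + i sin(11*60°))
= 177147(cos 300° + i sin 300°)
= 177147/2 - (177147*sqrt(3)/2)i


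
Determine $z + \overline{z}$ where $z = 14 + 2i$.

z + conjugate(z) = (a + bi) + (a - bi) = 2a
= 2 * 14 = 28


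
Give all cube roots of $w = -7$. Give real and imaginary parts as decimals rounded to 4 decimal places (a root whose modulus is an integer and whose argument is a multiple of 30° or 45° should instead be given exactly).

|w| = 7, arg(w) = 180°
Root modulus = 7^(1/3) ≈ 1.912931
Root arguments: θ_k = (180° + 360°k)/3 for k = 0, 1, ..., 2
Compute each root as (root modulus)(cos θ_k + i sin θ_k) using full-precision intermediates, then round to 4 decimal places.
Roots: 0.9565 + 1.6566i, -1.9129, 0.9565 - 1.6566i


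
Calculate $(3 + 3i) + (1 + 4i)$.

(3 + 1) + (3 + 4)i = 4 + 7i


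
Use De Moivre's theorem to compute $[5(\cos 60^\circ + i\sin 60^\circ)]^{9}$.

By De Moivre: z^n = r^n(cos(nθ) + i sin(nθ))
= 5^9(cos(9*60°) + i sin(9*60°))
= 1953125(cos 180° + i sin 180°)
= -1953125


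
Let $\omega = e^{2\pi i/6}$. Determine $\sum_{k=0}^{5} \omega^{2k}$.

Let ζ = ω^2 = e^(2πi·2/6). Since 6 ∤ 2, ζ ≠ 1.
Sum = Σ_{k=0}^{5} ζ^k = (ζ^6 - 1)/(ζ - 1) = (ω^{2·6} - 1)/(ζ - 1) = (1 - 1)/(ζ - 1) = 0


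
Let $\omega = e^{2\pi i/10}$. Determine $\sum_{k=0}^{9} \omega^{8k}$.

Let ζ = ω^8 = e^(2πi·8/10). Since 10 ∤ 8, ζ ≠ 1.
Sum = Σ_{k=0}^{9} ζ^k = (ζ^10 - 1)/(ζ - 1) = (ω^{8·10} - 1)/(ζ - 1) = (1 - 1)/(ζ - 1) = 0


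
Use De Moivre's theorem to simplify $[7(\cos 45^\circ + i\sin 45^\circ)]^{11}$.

By De Moivre: z^n = r^n(cos(nθ) + i sin(nθ))
= 7^11(cos(11*45°) + i sin(11*45°))
= 1977326743(cos 135° + i sin 135°)
= -1977326743*sqrt(2)/2 + (1977326743*sqrt(2)/2)i


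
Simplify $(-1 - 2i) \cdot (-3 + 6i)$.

(a1*a2 - b1*b2) + (a1*b2 + b1*a2)i
= (3 - (-12)) + (-6 + 6)i
= 15


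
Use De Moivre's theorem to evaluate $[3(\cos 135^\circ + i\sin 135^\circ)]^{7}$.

By De Moivre: z^n = r^n(cos(nθ) + i sin(nθ))
= 3^7(cos(7*135°) + i sin(7*135°))
= 2187(cos 225° + i sin 225°)
= -2187*sqrt(2)/2 - (2187*sqrt(2)/2)i


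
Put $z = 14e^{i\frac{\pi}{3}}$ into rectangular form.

a = r cos θ = 14 * 1/2 = 7
b = r sin θ = 14 * sqrt(3)/2 = 7*sqrt(3)
z = 7 + 7*sqrt(3)i


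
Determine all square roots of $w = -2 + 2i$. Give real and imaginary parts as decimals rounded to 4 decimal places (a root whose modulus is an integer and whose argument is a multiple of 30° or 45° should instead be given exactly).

|w| = sqrt(8) ≈ 2.828427, arg(w) = 135°
Root modulus = sqrt(8)^(1/2) ≈ 1.681793
Root arguments: θ_k = (135° + 360°k)/2 for k = 0, 1, ..., 1
Compute each root as (root modulus)(cos θ_k + i sin θ_k) using full-precision intermediates, then round to 4 decimal places.
Roots: 0.6436 + 1.5538i, -0.6436 - 1.5538i


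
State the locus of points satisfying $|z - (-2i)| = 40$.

|z - z0| = r describes a circle centered at z0 with radius r
Here z0 = -2i and r = 40
Locus: Circle centered at (0, -2) with radius 40


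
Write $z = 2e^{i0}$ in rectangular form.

a = r cos θ = 2 * 1 = 2
b = r sin θ = 2 * 0 = 0
z = 2


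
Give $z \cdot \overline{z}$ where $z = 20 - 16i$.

z * conjugate(z) = |z|^2 = a^2 + b^2
= 20^2 + (-16)^2 = 656


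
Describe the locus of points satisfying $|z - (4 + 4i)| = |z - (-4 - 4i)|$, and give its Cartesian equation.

|z - z1| = |z - z2| means z is equidistant from z1 and z2,
i.e. the perpendicular bisector of the segment from (4, 4) to (-4, -4) (midpoint (0, 0)).
With z = x + yi, square both sides:
(x - 4)^2 + (y - 4)^2 = (x - (-4))^2 + (y - (-4))^2
The x^2 and y^2 terms cancel: -16x + (-16)y = 32 - 32 = 0
Simplify: x + y = 0
Locus: Perpendicular bisector of the segment from (4, 4) to (-4, -4): the line x + y = 0


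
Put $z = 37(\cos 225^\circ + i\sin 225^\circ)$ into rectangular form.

a = r cos θ = 37 * -sqrt(2)/2 = -37*sqrt(2)/2
b = r sin θ = 37 * -sqrt(2)/2 = -37*sqrt(2)/2
z = -37*sqrt(2)/2 - (37*sqrt(2)/2)i


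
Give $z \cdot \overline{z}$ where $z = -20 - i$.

z * conjugate(z) = |z|^2 = a^2 + b^2
= (-20)^2 + (-1)^2 = 401


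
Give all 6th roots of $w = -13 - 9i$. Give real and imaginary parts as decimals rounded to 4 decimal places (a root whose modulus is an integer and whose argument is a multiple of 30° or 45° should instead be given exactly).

|w| = sqrt(250) ≈ 15.811388, arg(w) ≈ 214.695154°
Root modulus = sqrt(250)^(1/6) ≈ 1.584267
Root arguments: θ_k = (arg(w) + 360°k)/6 for k = 0, 1, ..., 5
Compute each root as (root modulus)(cos θ_k + i sin θ_k) using full-precision intermediates, then round to 4 decimal places.
Roots: 1.2852 + 0.9263i, -0.1596 + 1.5762i, -1.4448 + 0.6499i, -1.2852 - 0.9263i, 0.1596 - 1.5762i, 1.4448 - 0.6499i


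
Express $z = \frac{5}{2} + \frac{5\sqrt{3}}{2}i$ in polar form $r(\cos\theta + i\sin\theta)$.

r = |z| = sqrt(a^2 + b^2) = sqrt((5/2)^2 + (5*sqrt(3)/2)^2) = sqrt(25/4 + 75/4) = sqrt(25) = 5
θ = arctan(b/a) = arctan(4.3301/2.5) (quadrant-adjusted) = 60°
z = 5(cos 60° + i sin 60°)


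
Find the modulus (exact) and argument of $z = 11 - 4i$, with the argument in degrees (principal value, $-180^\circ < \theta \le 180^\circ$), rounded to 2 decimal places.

|z| = sqrt(11^2 + (-4)^2) = sqrt(137)
arg(z) = arctan(b/a) = arctan(-4/11) (quadrant-adjusted) = -19.98°


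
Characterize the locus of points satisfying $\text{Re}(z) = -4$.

Re(z) = x where z = x + yi; the equation x = -4 is satisfied by all points with that x-coordinate
Locus: Vertical line x = -4


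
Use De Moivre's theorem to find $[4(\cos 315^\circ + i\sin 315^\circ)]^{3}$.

By De Moivre: z^n = r^n(cos(nθ) + i sin(nθ))
= 4^3(cos(3*315°) + i sin(3*315°))
= 64(cos 225° + i sin 225°)
= -32*sqrt(2) - 32*sqrt(2)i
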